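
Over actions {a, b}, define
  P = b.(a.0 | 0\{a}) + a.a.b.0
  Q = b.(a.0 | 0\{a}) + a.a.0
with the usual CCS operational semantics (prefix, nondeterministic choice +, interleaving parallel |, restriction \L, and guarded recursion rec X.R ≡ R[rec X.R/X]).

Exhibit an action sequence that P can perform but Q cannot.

P's transition system — 6 states:
  m0 = b.(a.0 | 0\{a}) + a.a.b.0 | —a→ m1, —b→ m2
  m1 = a.b.0 | —a→ m3
  m2 = a.0 | 0\{a} | —a→ m4
  m3 = b.0 | —b→ m5
  m4 = 0 | 0\{a} | ∅
  m5 = 0 | ∅
Q's transition system — 5 states:
  n0 = b.(a.0 | 0\{a}) + a.a.0 | —a→ n1, —b→ n2
  n1 = a.0 | —a→ n3
  n2 = a.0 | 0\{a} | —a→ n4
  n3 = 0 | ∅
  n4 = 0 | 0\{a} | ∅
Trace ⟨aab⟩ through P, begin at {m0}:
  after a @ step 1: {m1}
  after a @ step 2: {m3}
  after b @ step 3: {m5}
  ✓ P
Trace ⟨aab⟩ through Q, begin at {n0}:
  after a @ step 1: {n1}
  after a @ step 2: {n3}
  after b @ step 3: ∅  — Q cannot continue

aab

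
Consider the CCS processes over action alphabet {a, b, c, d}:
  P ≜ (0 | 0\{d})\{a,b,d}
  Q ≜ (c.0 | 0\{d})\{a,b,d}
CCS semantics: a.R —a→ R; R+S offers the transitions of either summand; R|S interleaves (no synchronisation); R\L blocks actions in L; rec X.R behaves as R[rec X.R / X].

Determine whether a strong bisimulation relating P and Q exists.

LTS(P): 1 reachable states
  u0 = (0 | 0\{d})\{a,b,d} | deadlocked
LTS(Q): 2 reachable states
  v0 = (c.0 | 0\{d})\{a,b,d} | ··c··> v1
  v1 = (0 | 0\{d})\{a,b,d} | deadlocked
Coarsest stable partition (strong bisimilarity classes):
  B0 = {u0, v1}
  B1 = {v0}
u0 ∈ B0, v0 ∈ B1 → different blocks

not bisimilar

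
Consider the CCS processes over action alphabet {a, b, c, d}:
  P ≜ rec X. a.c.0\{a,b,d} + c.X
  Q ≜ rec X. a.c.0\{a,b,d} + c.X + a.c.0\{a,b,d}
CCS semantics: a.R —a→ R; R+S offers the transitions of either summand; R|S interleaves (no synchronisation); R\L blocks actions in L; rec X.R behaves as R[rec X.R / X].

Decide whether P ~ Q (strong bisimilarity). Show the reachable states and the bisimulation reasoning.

YES

Reachable graph of P (3 states):
  p0 = rec X. a.c.0\{a,b,d} + c.X ⊢ -a-> p1, -c-> p0
  p1 = c.0\{a,b,d} ⊢ -c-> p2
  p2 = 0\{a,b,d} ⊢ stopped
Reachable graph of Q (3 states):
  q0 = rec X. a.c.0\{a,b,d} + c.X + a.c.0\{a,b,d} ⊢ -a-> q1, -c-> q0
  q1 = c.0\{a,b,d} ⊢ -c-> q2
  q2 = 0\{a,b,d} ⊢ stopped
Coarsest stable partition (strong bisimilarity classes):
  B0 = {p0, q0}
  B1 = {p1, q1}
  B2 = {p2, q2}
p0 ∈ B0, q0 ∈ B0 → same block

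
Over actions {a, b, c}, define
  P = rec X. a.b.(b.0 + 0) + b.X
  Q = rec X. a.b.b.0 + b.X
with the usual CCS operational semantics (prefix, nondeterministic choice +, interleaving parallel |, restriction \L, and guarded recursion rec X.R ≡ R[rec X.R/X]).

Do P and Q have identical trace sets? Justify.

LTS(P): 4 reachable states
  m0 = rec X. a.b.(b.0 + 0) + b.X has moves --a--▸ m1, --b--▸ m0
  m1 = b.(b.0 + 0) has moves --b--▸ m2
  m2 = b.0 + 0 has moves --b--▸ m3
  m3 = 0 has moves stopped
LTS(Q): 4 reachable states
  n0 = rec X. a.b.b.0 + b.X has moves --a--▸ n1, --b--▸ n0
  n1 = b.b.0 has moves --b--▸ n2
  n2 = b.0 has moves --b--▸ n3
  n3 = 0 has moves stopped
Coarsest stable partition (strong bisimilarity classes):
  B0 = {m0, n0}
  B1 = {m1, n1}
  B2 = {m2, n2}
  B3 = {m3, n3}
m0 ∈ B0, n0 ∈ B0 → same block
Bisimilar ⇒ trace-equivalent.

trace-equivalent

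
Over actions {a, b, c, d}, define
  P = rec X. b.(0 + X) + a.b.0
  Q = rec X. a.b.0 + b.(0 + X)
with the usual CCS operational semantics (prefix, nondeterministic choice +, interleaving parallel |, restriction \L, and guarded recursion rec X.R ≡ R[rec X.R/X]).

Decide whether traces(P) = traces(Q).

traces(P) = traces(Q)

Reachable graph of P (4 states):
  u0 = rec X. b.(0 + X) + a.b.0 → —a→ u1, —b→ u2
  u1 = b.0 → —b→ u3
  u2 = 0 + (rec X. b.(0 + X) + a.b.0) → —a→ u1, —b→ u2
  u3 = 0 → stopped
Reachable graph of Q (4 states):
  v0 = rec X. a.b.0 + b.(0 + X) → —a→ v1, —b→ v2
  v1 = b.0 → —b→ v3
  v2 = 0 + (rec X. a.b.0 + b.(0 + X)) → —a→ v1, —b→ v2
  v3 = 0 → stopped
Bisimilarity quotient blocks:
  B0 = {u0, u2, v0, v2}
  B1 = {u1, v1}
  B2 = {u3, v3}
u0 ∈ B0, v0 ∈ B0 → same block
Bisimilar ⇒ trace-equivalent.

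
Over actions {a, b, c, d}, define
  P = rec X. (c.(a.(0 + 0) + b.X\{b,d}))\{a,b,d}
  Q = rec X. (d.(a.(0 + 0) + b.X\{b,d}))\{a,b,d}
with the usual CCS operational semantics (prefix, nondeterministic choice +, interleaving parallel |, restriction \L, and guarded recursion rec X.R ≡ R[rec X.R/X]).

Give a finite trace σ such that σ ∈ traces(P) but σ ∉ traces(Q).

LTS(P): 2 reachable states
  m0 = rec X. (c.(a.(0 + 0) + b.X\{b,d}))\{a,b,d} :: ··c··> m1
  m1 = (a.(0 + 0) + b.(rec X. (c.(a.(0 + 0) + b.X\{b,d}))\{a,b,d})\{b,d})\{a,b,d} :: ·
LTS(Q): 1 reachable states
  n0 = rec X. (d.(a.(0 + 0) + b.X\{b,d}))\{a,b,d} :: ·
Executing c from P (initial set {m0}):
  after c @ step 1: {m1}
  — P admits the full trace.
Executing c from Q (initial set {n0}):
  after c @ step 1: no successor for Q

c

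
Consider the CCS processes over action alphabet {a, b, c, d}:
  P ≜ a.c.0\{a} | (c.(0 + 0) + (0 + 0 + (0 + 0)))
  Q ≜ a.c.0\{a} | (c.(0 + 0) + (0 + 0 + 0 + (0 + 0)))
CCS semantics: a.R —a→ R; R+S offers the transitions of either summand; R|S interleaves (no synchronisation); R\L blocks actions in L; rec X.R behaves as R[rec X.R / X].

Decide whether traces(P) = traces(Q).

LTS(P): 6 reachable states
  m0 = a.c.0\{a} | (c.(0 + 0) + (0 + 0 + (0 + 0))) → —a→ m1, —c→ m2
  m1 = c.0\{a} | (c.(0 + 0) + (0 + 0 + (0 + 0))) → —c→ m3, —c→ m4
  m2 = a.c.0\{a} | (0 + 0) → —a→ m4
  m3 = 0\{a} | (c.(0 + 0) + (0 + 0 + (0 + 0))) → —c→ m5
  m4 = c.0\{a} | (0 + 0) → —c→ m5
  m5 = 0\{a} | (0 + 0) → ·
LTS(Q): 6 reachable states
  n0 = a.c.0\{a} | (c.(0 + 0) + (0 + 0 + 0 + (0 + 0))) → —a→ n1, —c→ n2
  n1 = c.0\{a} | (c.(0 + 0) + (0 + 0 + 0 + (0 + 0))) → —c→ n3, —c→ n4
  n2 = a.c.0\{a} | (0 + 0) → —a→ n4
  n3 = 0\{a} | (c.(0 + 0) + (0 + 0 + 0 + (0 + 0))) → —c→ n5
  n4 = c.0\{a} | (0 + 0) → —c→ n5
  n5 = 0\{a} | (0 + 0) → ·
Coarsest stable partition (strong bisimilarity classes):
  B0 = {m0, n0}
  B1 = {m1, n1}
  B2 = {m3, m4, n3, n4}
  B3 = {m5, n5}
  B4 = {m2, n2}
m0 ∈ B0, n0 ∈ B0 → same block
Bisimilar ⇒ trace-equivalent.

traces(P) = traces(Q)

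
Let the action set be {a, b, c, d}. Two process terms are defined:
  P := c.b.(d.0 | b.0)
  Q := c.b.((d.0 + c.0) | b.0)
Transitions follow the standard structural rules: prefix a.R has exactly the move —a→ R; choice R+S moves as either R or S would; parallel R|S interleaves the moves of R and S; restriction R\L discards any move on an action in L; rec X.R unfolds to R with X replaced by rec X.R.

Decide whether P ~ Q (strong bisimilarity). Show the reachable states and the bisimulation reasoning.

P's transition system — 6 states:
  m0 = c.b.(d.0 | b.0) → -c-> m1
  m1 = b.(d.0 | b.0) → -b-> m2
  m2 = d.0 | b.0 → -b-> m3, -d-> m4
  m3 = d.0 | 0 → -d-> m5
  m4 = 0 | b.0 → -b-> m5
  m5 = 0 | 0 → ·
Q's transition system — 6 states:
  n0 = c.b.((d.0 + c.0) | b.0) → -c-> n1
  n1 = b.((d.0 + c.0) | b.0) → -b-> n2
  n2 = (d.0 + c.0) | b.0 → -b-> n3, -c-> n4, -d-> n4
  n3 = (d.0 + c.0) | 0 → -c-> n5, -d-> n5
  n4 = 0 | b.0 → -b-> n5
  n5 = 0 | 0 → ·
Bisimilarity quotient blocks:
  B0 = {m0}
  B1 = {m1}
  B2 = {m2}
  B3 = {m3}
  B4 = {m5, n5}
  B5 = {m4, n4}
  B6 = {n0}
  B7 = {n1}
  B8 = {n2}
  B9 = {n3}
m0 ∈ B0, n0 ∈ B6 → different blocks

NO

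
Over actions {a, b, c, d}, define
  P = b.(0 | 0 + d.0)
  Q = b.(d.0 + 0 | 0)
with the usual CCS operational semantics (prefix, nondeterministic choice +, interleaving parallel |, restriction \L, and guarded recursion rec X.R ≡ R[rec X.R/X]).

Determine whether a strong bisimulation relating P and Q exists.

P's transition system — 3 states:
  m0 = b.(0 | 0 + d.0) → --b--▸ m1
  m1 = 0 | 0 + d.0 → --d--▸ m2
  m2 = 0 → deadlocked
Q's transition system — 3 states:
  n0 = b.(d.0 + 0 | 0) → --b--▸ n1
  n1 = d.0 + 0 | 0 → --d--▸ n2
  n2 = 0 → deadlocked
Bisimilarity quotient blocks:
  B0 = {m0, n0}
  B1 = {m1, n1}
  B2 = {m2, n2}
m0 ∈ B0, n0 ∈ B0 → same block

bisimilar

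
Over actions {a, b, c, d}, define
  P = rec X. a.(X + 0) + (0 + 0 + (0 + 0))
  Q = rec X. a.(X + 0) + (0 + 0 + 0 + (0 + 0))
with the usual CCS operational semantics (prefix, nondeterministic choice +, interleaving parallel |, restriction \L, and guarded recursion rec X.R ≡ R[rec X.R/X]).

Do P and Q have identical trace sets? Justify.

traces(P) = traces(Q)

Reachable graph of P (2 states):
  m0 = rec X. a.(X + 0) + (0 + 0 + (0 + 0)) has moves =a=> m1
  m1 = (rec X. a.(X + 0) + (0 + 0 + (0 + 0))) + 0 has moves =a=> m1
Reachable graph of Q (2 states):
  n0 = rec X. a.(X + 0) + (0 + 0 + 0 + (0 + 0)) has moves =a=> n1
  n1 = (rec X. a.(X + 0) + (0 + 0 + 0 + (0 + 0))) + 0 has moves =a=> n1
Coarsest stable partition (strong bisimilarity classes):
  B0 = {m0, m1, n0, n1}
m0 ∈ B0, n0 ∈ B0 → same block
Bisimilar ⇒ trace-equivalent.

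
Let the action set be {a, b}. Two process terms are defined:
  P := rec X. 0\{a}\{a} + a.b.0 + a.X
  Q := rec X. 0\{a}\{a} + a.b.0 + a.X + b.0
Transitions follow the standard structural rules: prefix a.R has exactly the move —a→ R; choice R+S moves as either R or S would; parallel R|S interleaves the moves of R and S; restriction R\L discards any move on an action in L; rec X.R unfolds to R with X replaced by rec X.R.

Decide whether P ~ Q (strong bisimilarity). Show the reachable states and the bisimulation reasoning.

LTS(P): 3 reachable states
  m0 = rec X. 0\{a}\{a} + a.b.0 + a.X → --a--▸ m0, --a--▸ m1
  m1 = b.0 → --b--▸ m2
  m2 = 0 → deadlocked
LTS(Q): 3 reachable states
  n0 = rec X. 0\{a}\{a} + a.b.0 + a.X + b.0 → --a--▸ n0, --a--▸ n1, --b--▸ n2
  n1 = b.0 → --b--▸ n2
  n2 = 0 → deadlocked
Coarsest stable partition (strong bisimilarity classes):
  B0 = {m0}
  B1 = {m1, n1}
  B2 = {m2, n2}
  B3 = {n0}
m0 ∈ B0, n0 ∈ B3 → different blocks

P ≁ Q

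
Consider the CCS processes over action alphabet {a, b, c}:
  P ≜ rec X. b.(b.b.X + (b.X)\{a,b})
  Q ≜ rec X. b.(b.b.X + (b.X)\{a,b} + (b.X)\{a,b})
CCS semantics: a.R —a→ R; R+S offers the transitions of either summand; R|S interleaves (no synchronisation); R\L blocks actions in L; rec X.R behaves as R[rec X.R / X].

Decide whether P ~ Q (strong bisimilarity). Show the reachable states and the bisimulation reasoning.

bisimilar

Reachable graph of P (3 states):
  s0 = rec X. b.(b.b.X + (b.X)\{a,b}) | =b=> s1
  s1 = b.b.(rec X. b.(b.b.X + (b.X)\{a,b})) + (b.(rec X. b.(b.b.X + (b.X)\{a,b})))\{a,b} | =b=> s2
  s2 = b.(rec X. b.(b.b.X + (b.X)\{a,b})) | =b=> s0
Reachable graph of Q (3 states):
  t0 = rec X. b.(b.b.X + (b.X)\{a,b} + (b.X)\{a,b}) | =b=> t1
  t1 = b.b.(rec X. b.(b.b.X + (b.X)\{a,b} + (b.X)\{a,b})) + (b.(rec X. b.(b.b.X + (b.X)\{a,b} + (b.X)\{a,b})))\{a,b} + (b.(rec X. b.(b.b.X + (b.X)\{a,b} + (b.X)\{a,b})))\{a,b} | =b=> t2
  t2 = b.(rec X. b.(b.b.X + (b.X)\{a,b} + (b.X)\{a,b})) | =b=> t0
Partition-refinement fixed point:
  B0 = {s0, s1, s2, t0, t1, t2}
s0 ∈ B0, t0 ∈ B0 → same block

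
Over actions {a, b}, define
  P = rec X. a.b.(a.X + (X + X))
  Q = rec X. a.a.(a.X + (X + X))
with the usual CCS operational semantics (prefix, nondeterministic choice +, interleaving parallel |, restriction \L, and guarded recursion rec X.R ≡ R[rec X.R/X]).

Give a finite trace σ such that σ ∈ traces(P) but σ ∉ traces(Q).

ab

Reachable graph of P (3 states):
  s0 = rec X. a.b.(a.X + (X + X)) → —a→ s1
  s1 = b.(a.(rec X. a.b.(a.X + (X + X))) + ((rec X. a.b.(a.X + (X + X))) + (rec X. a.b.(a.X + (X + X))))) → —b→ s2
  s2 = a.(rec X. a.b.(a.X + (X + X))) + ((rec X. a.b.(a.X + (X + X))) + (rec X. a.b.(a.X + (X + X)))) → —a→ s0, —a→ s1
Reachable graph of Q (3 states):
  t0 = rec X. a.a.(a.X + (X + X)) → —a→ t1
  t1 = a.(a.(rec X. a.a.(a.X + (X + X))) + ((rec X. a.a.(a.X + (X + X))) + (rec X. a.a.(a.X + (X + X))))) → —a→ t2
  t2 = a.(rec X. a.a.(a.X + (X + X))) + ((rec X. a.a.(a.X + (X + X))) + (rec X. a.a.(a.X + (X + X)))) → —a→ t0, —a→ t1
Executing ab from P (initial set {s0}):
  [1] a ⇒ {s1}
  [2] b ⇒ {s2}
  — P admits the full trace.
Executing ab from Q (initial set {t0}):
  [1] a ⇒ {t1}
  [2] b ⇒ no successor for Q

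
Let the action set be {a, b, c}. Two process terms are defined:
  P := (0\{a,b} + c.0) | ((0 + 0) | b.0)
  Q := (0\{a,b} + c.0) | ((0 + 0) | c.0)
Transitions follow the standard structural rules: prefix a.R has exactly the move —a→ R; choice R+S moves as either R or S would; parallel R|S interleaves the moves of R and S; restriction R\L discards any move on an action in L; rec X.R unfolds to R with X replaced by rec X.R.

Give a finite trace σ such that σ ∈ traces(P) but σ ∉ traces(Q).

Reachable graph of P (4 states):
  m0 = (0\{a,b} + c.0) | ((0 + 0) | b.0) has moves --b--▸ m1, --c--▸ m2
  m1 = (0\{a,b} + c.0) | ((0 + 0) | 0) has moves --c--▸ m3
  m2 = 0 | ((0 + 0) | b.0) has moves --b--▸ m3
  m3 = 0 | ((0 + 0) | 0) has moves stopped
Reachable graph of Q (4 states):
  n0 = (0\{a,b} + c.0) | ((0 + 0) | c.0) has moves --c--▸ n1, --c--▸ n2
  n1 = (0\{a,b} + c.0) | ((0 + 0) | 0) has moves --c--▸ n3
  n2 = 0 | ((0 + 0) | c.0) has moves --c--▸ n3
  n3 = 0 | ((0 + 0) | 0) has moves stopped
Run σ = ⟨b⟩ on P: start {m0}
  [1] b ⇒ {m1}
  P completes σ.
Run σ = ⟨b⟩ on Q: start {n0}
  [1] b ⇒ ∅  — Q cannot continue

b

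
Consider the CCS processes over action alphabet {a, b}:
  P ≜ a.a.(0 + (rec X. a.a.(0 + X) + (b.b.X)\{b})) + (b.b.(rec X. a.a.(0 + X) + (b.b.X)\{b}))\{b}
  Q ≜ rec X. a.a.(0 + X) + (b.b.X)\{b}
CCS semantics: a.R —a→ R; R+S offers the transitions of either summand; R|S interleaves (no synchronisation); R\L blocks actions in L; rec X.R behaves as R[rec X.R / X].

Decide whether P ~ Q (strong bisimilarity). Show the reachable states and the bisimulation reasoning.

P's transition system — 3 states:
  p0 = a.a.(0 + (rec X. a.a.(0 + X) + (b.b.X)\{b})) + (b.b.(rec X. a.a.(0 + X) + (b.b.X)\{b}))\{b} has moves ··a··> p1
  p1 = a.(0 + (rec X. a.a.(0 + X) + (b.b.X)\{b})) has moves ··a··> p2
  p2 = 0 + (rec X. a.a.(0 + X) + (b.b.X)\{b}) has moves ··a··> p1
Q's transition system — 3 states:
  q0 = rec X. a.a.(0 + X) + (b.b.X)\{b} has moves ··a··> q1
  q1 = a.(0 + (rec X. a.a.(0 + X) + (b.b.X)\{b})) has moves ··a··> q2
  q2 = 0 + (rec X. a.a.(0 + X) + (b.b.X)\{b}) has moves ··a··> q1
Coarsest stable partition (strong bisimilarity classes):
  B0 = {p0, p1, p2, q0, q1, q2}
p0 ∈ B0, q0 ∈ B0 → same block

P ~ Q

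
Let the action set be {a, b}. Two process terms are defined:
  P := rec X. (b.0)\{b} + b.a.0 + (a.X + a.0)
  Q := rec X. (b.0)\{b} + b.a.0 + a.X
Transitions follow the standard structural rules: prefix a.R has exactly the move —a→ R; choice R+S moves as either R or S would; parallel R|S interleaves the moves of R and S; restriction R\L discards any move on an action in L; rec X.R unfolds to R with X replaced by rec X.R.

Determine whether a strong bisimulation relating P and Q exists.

LTS(P): 3 reachable states
  u0 = rec X. (b.0)\{b} + b.a.0 + (a.X + a.0) | =a=> u0, =a=> u1, =b=> u2
  u1 = 0 | ∅
  u2 = a.0 | =a=> u1
LTS(Q): 3 reachable states
  v0 = rec X. (b.0)\{b} + b.a.0 + a.X | =a=> v0, =b=> v1
  v1 = a.0 | =a=> v2
  v2 = 0 | ∅
Bisimilarity quotient blocks:
  B0 = {u0}
  B1 = {u1, v2}
  B2 = {u2, v1}
  B3 = {v0}
u0 ∈ B0, v0 ∈ B3 → different blocks

P ≁ Q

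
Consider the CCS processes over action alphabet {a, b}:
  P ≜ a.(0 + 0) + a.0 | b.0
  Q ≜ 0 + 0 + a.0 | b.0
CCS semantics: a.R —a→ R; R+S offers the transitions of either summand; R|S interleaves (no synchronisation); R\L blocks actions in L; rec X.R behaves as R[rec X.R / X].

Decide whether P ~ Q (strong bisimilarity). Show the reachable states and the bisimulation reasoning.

NO

P's transition system — 5 states:
  m0 = a.(0 + 0) + a.0 | b.0 :: —a→ m1, —a→ m2, —b→ m3
  m1 = 0 + 0 :: deadlocked
  m2 = 0 | b.0 :: —b→ m4
  m3 = a.0 | 0 :: —a→ m4
  m4 = 0 | 0 :: deadlocked
Q's transition system — 4 states:
  n0 = 0 + 0 + a.0 | b.0 :: —a→ n1, —b→ n2
  n1 = 0 | b.0 :: —b→ n3
  n2 = a.0 | 0 :: —a→ n3
  n3 = 0 | 0 :: deadlocked
Coarsest stable partition (strong bisimilarity classes):
  B0 = {m0}
  B1 = {m1, m4, n3}
  B2 = {m2, n1}
  B3 = {m3, n2}
  B4 = {n0}
m0 ∈ B0, n0 ∈ B4 → different blocks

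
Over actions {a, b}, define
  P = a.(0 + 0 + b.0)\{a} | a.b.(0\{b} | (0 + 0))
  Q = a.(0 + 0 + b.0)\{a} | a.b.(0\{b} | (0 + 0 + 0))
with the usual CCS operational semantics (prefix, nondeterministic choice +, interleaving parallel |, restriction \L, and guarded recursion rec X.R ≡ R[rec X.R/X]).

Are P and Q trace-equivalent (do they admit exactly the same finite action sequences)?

traces(P) = traces(Q)

LTS(P): 9 reachable states
  m0 = a.(0 + 0 + b.0)\{a} | a.b.(0\{b} | (0 + 0)) | ··a··> m1, ··a··> m2
  m1 = (0 + 0 + b.0)\{a} | a.b.(0\{b} | (0 + 0)) | ··a··> m3, ··b··> m4
  m2 = a.(0 + 0 + b.0)\{a} | b.(0\{b} | (0 + 0)) | ··a··> m3, ··b··> m5
  m3 = (0 + 0 + b.0)\{a} | b.(0\{b} | (0 + 0)) | ··b··> m6, ··b··> m7
  m4 = 0\{a} | a.b.(0\{b} | (0 + 0)) | ··a··> m7
  m5 = a.(0 + 0 + b.0)\{a} | (0\{b} | (0 + 0)) | ··a··> m6
  m6 = (0 + 0 + b.0)\{a} | (0\{b} | (0 + 0)) | ··b··> m8
  m7 = 0\{a} | b.(0\{b} | (0 + 0)) | ··b··> m8
  m8 = 0\{a} | (0\{b} | (0 + 0)) | stopped
LTS(Q): 9 reachable states
  n0 = a.(0 + 0 + b.0)\{a} | a.b.(0\{b} | (0 + 0 + 0)) | ··a··> n1, ··a··> n2
  n1 = (0 + 0 + b.0)\{a} | a.b.(0\{b} | (0 + 0 + 0)) | ··a··> n3, ··b··> n4
  n2 = a.(0 + 0 + b.0)\{a} | b.(0\{b} | (0 + 0 + 0)) | ··a··> n3, ··b··> n5
  n3 = (0 + 0 + b.0)\{a} | b.(0\{b} | (0 + 0 + 0)) | ··b··> n6, ··b··> n7
  n4 = 0\{a} | a.b.(0\{b} | (0 + 0 + 0)) | ··a··> n7
  n5 = a.(0 + 0 + b.0)\{a} | (0\{b} | (0 + 0 + 0)) | ··a··> n6
  n6 = (0 + 0 + b.0)\{a} | (0\{b} | (0 + 0 + 0)) | ··b··> n8
  n7 = 0\{a} | b.(0\{b} | (0 + 0 + 0)) | ··b··> n8
  n8 = 0\{a} | (0\{b} | (0 + 0 + 0)) | stopped
Partition-refinement fixed point:
  B0 = {m0, n0}
  B1 = {m1, m2, n1, n2}
  B2 = {m4, m5, n4, n5}
  B3 = {m6, m7, n6, n7}
  B4 = {m8, n8}
  B5 = {m3, n3}
m0 ∈ B0, n0 ∈ B0 → same block
Bisimilar ⇒ trace-equivalent.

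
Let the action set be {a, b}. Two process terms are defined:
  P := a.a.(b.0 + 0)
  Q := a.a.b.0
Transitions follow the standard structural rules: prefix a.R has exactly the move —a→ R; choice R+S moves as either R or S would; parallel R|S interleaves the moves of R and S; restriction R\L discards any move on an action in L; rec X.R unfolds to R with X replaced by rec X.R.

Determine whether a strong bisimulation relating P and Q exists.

P ~ Q

LTS(P): 4 reachable states
  m0 = a.a.(b.0 + 0) → --a--▸ m1
  m1 = a.(b.0 + 0) → --a--▸ m2
  m2 = b.0 + 0 → --b--▸ m3
  m3 = 0 → deadlocked
LTS(Q): 4 reachable states
  n0 = a.a.b.0 → --a--▸ n1
  n1 = a.b.0 → --a--▸ n2
  n2 = b.0 → --b--▸ n3
  n3 = 0 → deadlocked
Partition-refinement fixed point:
  B0 = {m0, n0}
  B1 = {m1, n1}
  B2 = {m2, n2}
  B3 = {m3, n3}
m0 ∈ B0, n0 ∈ B0 → same block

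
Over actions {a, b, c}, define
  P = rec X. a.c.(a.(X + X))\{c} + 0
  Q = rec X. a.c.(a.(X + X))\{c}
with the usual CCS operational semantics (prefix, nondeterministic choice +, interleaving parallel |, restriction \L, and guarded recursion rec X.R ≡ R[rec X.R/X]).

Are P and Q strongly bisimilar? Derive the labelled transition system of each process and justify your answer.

bisimilar

Reachable graph of P (5 states):
  s0 = rec X. a.c.(a.(X + X))\{c} + 0 → =a=> s1
  s1 = c.(a.((rec X. a.c.(a.(X + X))\{c} + 0) + (rec X. a.c.(a.(X + X))\{c} + 0)))\{c} → =c=> s2
  s2 = (a.((rec X. a.c.(a.(X + X))\{c} + 0) + (rec X. a.c.(a.(X + X))\{c} + 0)))\{c} → =a=> s3
  s3 = ((rec X. a.c.(a.(X + X))\{c} + 0) + (rec X. a.c.(a.(X + X))\{c} + 0))\{c} → =a=> s4
  s4 = (c.(a.((rec X. a.c.(a.(X + X))\{c} + 0) + (rec X. a.c.(a.(X + X))\{c} + 0)))\{c})\{c} → ·
Reachable graph of Q (5 states):
  t0 = rec X. a.c.(a.(X + X))\{c} → =a=> t1
  t1 = c.(a.((rec X. a.c.(a.(X + X))\{c}) + (rec X. a.c.(a.(X + X))\{c})))\{c} → =c=> t2
  t2 = (a.((rec X. a.c.(a.(X + X))\{c}) + (rec X. a.c.(a.(X + X))\{c})))\{c} → =a=> t3
  t3 = ((rec X. a.c.(a.(X + X))\{c}) + (rec X. a.c.(a.(X + X))\{c}))\{c} → =a=> t4
  t4 = (c.(a.((rec X. a.c.(a.(X + X))\{c}) + (rec X. a.c.(a.(X + X))\{c})))\{c})\{c} → ·
Partition-refinement fixed point:
  B0 = {s0, t0}
  B1 = {s1, t1}
  B2 = {s2, t2}
  B3 = {s3, t3}
  B4 = {s4, t4}
s0 ∈ B0, t0 ∈ B0 → same block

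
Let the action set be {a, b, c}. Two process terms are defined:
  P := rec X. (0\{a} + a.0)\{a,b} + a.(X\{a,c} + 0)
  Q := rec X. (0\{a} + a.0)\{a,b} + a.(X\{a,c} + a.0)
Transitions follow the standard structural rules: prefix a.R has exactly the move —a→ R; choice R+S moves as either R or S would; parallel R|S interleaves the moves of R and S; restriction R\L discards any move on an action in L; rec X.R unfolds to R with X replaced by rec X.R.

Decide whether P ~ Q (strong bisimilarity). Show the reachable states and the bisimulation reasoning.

P ≁ Q

Reachable graph of P (2 states):
  m0 = rec X. (0\{a} + a.0)\{a,b} + a.(X\{a,c} + 0) :: --a--▸ m1
  m1 = (rec X. (0\{a} + a.0)\{a,b} + a.(X\{a,c} + 0))\{a,c} + 0 :: deadlocked
Reachable graph of Q (3 states):
  n0 = rec X. (0\{a} + a.0)\{a,b} + a.(X\{a,c} + a.0) :: --a--▸ n1
  n1 = (rec X. (0\{a} + a.0)\{a,b} + a.(X\{a,c} + a.0))\{a,c} + a.0 :: --a--▸ n2
  n2 = 0 :: deadlocked
Partition-refinement fixed point:
  B0 = {m0, n1}
  B1 = {m1, n2}
  B2 = {n0}
m0 ∈ B0, n0 ∈ B2 → different blocks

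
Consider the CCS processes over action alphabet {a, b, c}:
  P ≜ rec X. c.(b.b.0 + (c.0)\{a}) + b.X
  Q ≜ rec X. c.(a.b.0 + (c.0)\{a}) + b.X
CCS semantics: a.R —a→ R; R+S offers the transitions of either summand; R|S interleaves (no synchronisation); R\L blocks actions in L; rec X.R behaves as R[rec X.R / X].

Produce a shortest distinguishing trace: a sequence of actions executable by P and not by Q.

cb

P's transition system — 5 states:
  m0 = rec X. c.(b.b.0 + (c.0)\{a}) + b.X | ··b··> m0, ··c··> m1
  m1 = b.b.0 + (c.0)\{a} | ··b··> m2, ··c··> m3
  m2 = b.0 | ··b··> m4
  m3 = 0\{a} | deadlocked
  m4 = 0 | deadlocked
Q's transition system — 5 states:
  n0 = rec X. c.(a.b.0 + (c.0)\{a}) + b.X | ··b··> n0, ··c··> n1
  n1 = a.b.0 + (c.0)\{a} | ··a··> n2, ··c··> n3
  n2 = b.0 | ··b··> n4
  n3 = 0\{a} | deadlocked
  n4 = 0 | deadlocked
Run σ = ⟨cb⟩ on P: start {m0}
  after c @ step 1: {m1}
  after b @ step 2: {m2}
  ✓ P
Run σ = ⟨cb⟩ on Q: start {n0}
  after c @ step 1: {n1}
  after b @ step 2: ∅ (Q stuck)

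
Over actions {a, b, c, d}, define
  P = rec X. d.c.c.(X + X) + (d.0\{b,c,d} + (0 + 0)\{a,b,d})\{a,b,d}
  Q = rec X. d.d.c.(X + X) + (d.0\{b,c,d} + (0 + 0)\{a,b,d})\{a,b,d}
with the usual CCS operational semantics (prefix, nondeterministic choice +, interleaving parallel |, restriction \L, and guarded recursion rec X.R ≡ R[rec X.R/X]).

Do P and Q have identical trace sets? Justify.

LTS(P): 4 reachable states
  m0 = rec X. d.c.c.(X + X) + (d.0\{b,c,d} + (0 + 0)\{a,b,d})\{a,b,d} :: --d--▸ m1
  m1 = c.c.((rec X. d.c.c.(X + X) + (d.0\{b,c,d} + (0 + 0)\{a,b,d})\{a,b,d}) + (rec X. d.c.c.(X + X) + (d.0\{b,c,d} + (0 + 0)\{a,b,d})\{a,b,d})) :: --c--▸ m2
  m2 = c.((rec X. d.c.c.(X + X) + (d.0\{b,c,d} + (0 + 0)\{a,b,d})\{a,b,d}) + (rec X. d.c.c.(X + X) + (d.0\{b,c,d} + (0 + 0)\{a,b,d})\{a,b,d})) :: --c--▸ m3
  m3 = (rec X. d.c.c.(X + X) + (d.0\{b,c,d} + (0 + 0)\{a,b,d})\{a,b,d}) + (rec X. d.c.c.(X + X) + (d.0\{b,c,d} + (0 + 0)\{a,b,d})\{a,b,d}) :: --d--▸ m1
LTS(Q): 4 reachable states
  n0 = rec X. d.d.c.(X + X) + (d.0\{b,c,d} + (0 + 0)\{a,b,d})\{a,b,d} :: --d--▸ n1
  n1 = d.c.((rec X. d.d.c.(X + X) + (d.0\{b,c,d} + (0 + 0)\{a,b,d})\{a,b,d}) + (rec X. d.d.c.(X + X) + (d.0\{b,c,d} + (0 + 0)\{a,b,d})\{a,b,d})) :: --d--▸ n2
  n2 = c.((rec X. d.d.c.(X + X) + (d.0\{b,c,d} + (0 + 0)\{a,b,d})\{a,b,d}) + (rec X. d.d.c.(X + X) + (d.0\{b,c,d} + (0 + 0)\{a,b,d})\{a,b,d})) :: --c--▸ n3
  n3 = (rec X. d.d.c.(X + X) + (d.0\{b,c,d} + (0 + 0)\{a,b,d})\{a,b,d}) + (rec X. d.d.c.(X + X) + (d.0\{b,c,d} + (0 + 0)\{a,b,d})\{a,b,d}) :: --d--▸ n1
Executing dc from P (initial set {m0}):
  [1] d ⇒ {m1}
  [2] c ⇒ {m2}
  ✓ P
Executing dc from Q (initial set {n0}):
  [1] d ⇒ {n1}
  [2] c ⇒ no successor for Q

traces(P) ≠ traces(Q) — witness ⟨dc⟩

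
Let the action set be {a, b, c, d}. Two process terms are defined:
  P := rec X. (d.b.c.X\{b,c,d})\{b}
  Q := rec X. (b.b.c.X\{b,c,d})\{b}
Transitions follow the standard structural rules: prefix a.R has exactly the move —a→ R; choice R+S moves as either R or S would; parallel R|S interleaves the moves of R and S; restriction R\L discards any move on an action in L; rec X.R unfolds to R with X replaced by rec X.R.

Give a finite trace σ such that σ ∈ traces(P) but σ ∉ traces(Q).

Reachable graph of P (2 states):
  u0 = rec X. (d.b.c.X\{b,c,d})\{b} :: -d-> u1
  u1 = (b.c.(rec X. (d.b.c.X\{b,c,d})\{b})\{b,c,d})\{b} :: ·
Reachable graph of Q (1 states):
  v0 = rec X. (b.b.c.X\{b,c,d})\{b} :: ·
Run σ = ⟨d⟩ on P: start {u0}
  step 1 (d): {u1}
  — P admits the full trace.
Run σ = ⟨d⟩ on Q: start {v0}
  step 1 (d): ∅ (Q stuck)

d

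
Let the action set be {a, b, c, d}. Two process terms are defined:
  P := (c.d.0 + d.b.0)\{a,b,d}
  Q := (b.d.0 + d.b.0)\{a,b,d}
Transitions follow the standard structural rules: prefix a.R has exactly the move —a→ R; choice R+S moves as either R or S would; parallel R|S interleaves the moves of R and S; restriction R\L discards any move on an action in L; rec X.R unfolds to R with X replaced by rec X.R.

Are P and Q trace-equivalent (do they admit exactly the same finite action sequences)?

traces(P) ≠ traces(Q) — witness ⟨c⟩

P's transition system — 2 states:
  p0 = (c.d.0 + d.b.0)\{a,b,d} | =c=> p1
  p1 = (d.0)\{a,b,d} | ∅
Q's transition system — 1 states:
  q0 = (b.d.0 + d.b.0)\{a,b,d} | ∅
Run σ = ⟨c⟩ on P: start {p0}
  step 1 (c): {p1}
  ✓ P
Run σ = ⟨c⟩ on Q: start {q0}
  step 1 (c): ∅ (Q stuck)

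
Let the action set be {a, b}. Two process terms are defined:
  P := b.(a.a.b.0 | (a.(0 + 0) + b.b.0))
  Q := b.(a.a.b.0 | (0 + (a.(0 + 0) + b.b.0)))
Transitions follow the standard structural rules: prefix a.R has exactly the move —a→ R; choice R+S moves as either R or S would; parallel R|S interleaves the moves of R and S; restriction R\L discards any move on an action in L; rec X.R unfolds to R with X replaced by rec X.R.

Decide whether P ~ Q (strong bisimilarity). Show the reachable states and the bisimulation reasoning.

bisimilar

Reachable graph of P (17 states):
  u0 = b.(a.a.b.0 | (a.(0 + 0) + b.b.0)) → —b→ u1
  u1 = a.a.b.0 | (a.(0 + 0) + b.b.0) → —a→ u2, —a→ u3, —b→ u4
  u2 = a.a.b.0 | (0 + 0) → —a→ u5
  u3 = a.b.0 | (a.(0 + 0) + b.b.0) → —a→ u5, —a→ u6, —b→ u7
  u4 = a.a.b.0 | b.0 → —a→ u7, —b→ u8
  u5 = a.b.0 | (0 + 0) → —a→ u9
  u6 = b.0 | (a.(0 + 0) + b.b.0) → —a→ u9, —b→ u10, —b→ u11
  u7 = a.b.0 | b.0 → —a→ u11, —b→ u12
  u8 = a.a.b.0 | 0 → —a→ u12
  u9 = b.0 | (0 + 0) → —b→ u13
  u10 = 0 | (a.(0 + 0) + b.b.0) → —a→ u13, —b→ u14
  u11 = b.0 | b.0 → —b→ u14, —b→ u15
  u12 = a.b.0 | 0 → —a→ u15
  u13 = 0 | (0 + 0) → ∅
  u14 = 0 | b.0 → —b→ u16
  u15 = b.0 | 0 → —b→ u16
  u16 = 0 | 0 → ∅
Reachable graph of Q (17 states):
  v0 = b.(a.a.b.0 | (0 + (a.(0 + 0) + b.b.0))) → —b→ v1
  v1 = a.a.b.0 | (0 + (a.(0 + 0) + b.b.0)) → —a→ v2, —a→ v3, —b→ v4
  v2 = a.a.b.0 | (0 + 0) → —a→ v5
  v3 = a.b.0 | (0 + (a.(0 + 0) + b.b.0)) → —a→ v5, —a→ v6, —b→ v7
  v4 = a.a.b.0 | b.0 → —a→ v7, —b→ v8
  v5 = a.b.0 | (0 + 0) → —a→ v9
  v6 = b.0 | (0 + (a.(0 + 0) + b.b.0)) → —a→ v9, —b→ v10, —b→ v11
  v7 = a.b.0 | b.0 → —a→ v11, —b→ v12
  v8 = a.a.b.0 | 0 → —a→ v12
  v9 = b.0 | (0 + 0) → —b→ v13
  v10 = 0 | (0 + (a.(0 + 0) + b.b.0)) → —a→ v13, —b→ v14
  v11 = b.0 | b.0 → —b→ v14, —b→ v15
  v12 = a.b.0 | 0 → —a→ v15
  v13 = 0 | (0 + 0) → ∅
  v14 = 0 | b.0 → —b→ v16
  v15 = b.0 | 0 → —b→ v16
  v16 = 0 | 0 → ∅
Partition-refinement fixed point:
  B0 = {u0, v0}
  B1 = {u1, v1}
  B2 = {u3, v3}
  B3 = {u7, v7}
  B4 = {u11, v11}
  B5 = {u14, u15, u9, v14, v15, v9}
  B6 = {u13, u16, v13, v16}
  B7 = {u12, u5, v12, v5}
  B8 = {u6, v6}
  B9 = {u10, v10}
  B10 = {u4, v4}
  B11 = {u2, u8, v2, v8}
u0 ∈ B0, v0 ∈ B0 → same block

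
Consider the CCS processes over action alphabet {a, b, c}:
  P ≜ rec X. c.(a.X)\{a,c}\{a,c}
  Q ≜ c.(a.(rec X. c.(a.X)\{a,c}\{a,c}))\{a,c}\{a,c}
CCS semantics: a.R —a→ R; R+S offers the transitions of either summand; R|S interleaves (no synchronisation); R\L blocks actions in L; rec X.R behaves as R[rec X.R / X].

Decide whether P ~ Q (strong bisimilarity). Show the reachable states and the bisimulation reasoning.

P ~ Q

P's transition system — 2 states:
  s0 = rec X. c.(a.X)\{a,c}\{a,c} ⊢ --c--▸ s1
  s1 = (a.(rec X. c.(a.X)\{a,c}\{a,c}))\{a,c}\{a,c} ⊢ deadlocked
Q's transition system — 2 states:
  t0 = c.(a.(rec X. c.(a.X)\{a,c}\{a,c}))\{a,c}\{a,c} ⊢ --c--▸ t1
  t1 = (a.(rec X. c.(a.X)\{a,c}\{a,c}))\{a,c}\{a,c} ⊢ deadlocked
Bisimilarity quotient blocks:
  B0 = {s0, t0}
  B1 = {s1, t1}
s0 ∈ B0, t0 ∈ B0 → same block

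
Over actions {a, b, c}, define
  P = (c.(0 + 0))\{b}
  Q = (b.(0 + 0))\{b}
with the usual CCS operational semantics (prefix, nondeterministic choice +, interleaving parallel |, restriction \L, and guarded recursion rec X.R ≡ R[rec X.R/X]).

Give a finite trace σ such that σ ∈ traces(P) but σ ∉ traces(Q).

P's transition system — 2 states:
  m0 = (c.(0 + 0))\{b} :: -c-> m1
  m1 = (0 + 0)\{b} :: deadlocked
Q's transition system — 1 states:
  n0 = (b.(0 + 0))\{b} :: deadlocked
Trace ⟨c⟩ through P, begin at {m0}:
  [1] c ⇒ {m1}
  — P admits the full trace.
Trace ⟨c⟩ through Q, begin at {n0}:
  [1] c ⇒ no successor for Q

c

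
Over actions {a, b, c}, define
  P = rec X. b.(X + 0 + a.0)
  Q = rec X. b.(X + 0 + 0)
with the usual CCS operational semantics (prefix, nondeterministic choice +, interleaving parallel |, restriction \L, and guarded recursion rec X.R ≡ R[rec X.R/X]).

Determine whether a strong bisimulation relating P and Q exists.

Reachable graph of P (3 states):
  p0 = rec X. b.(X + 0 + a.0) has moves ··b··> p1
  p1 = (rec X. b.(X + 0 + a.0)) + 0 + a.0 has moves ··a··> p2, ··b··> p1
  p2 = 0 has moves ·
Reachable graph of Q (2 states):
  q0 = rec X. b.(X + 0 + 0) has moves ··b··> q1
  q1 = (rec X. b.(X + 0 + 0)) + 0 + 0 has moves ··b··> q1
Partition-refinement fixed point:
  B0 = {p0}
  B1 = {p1}
  B2 = {p2}
  B3 = {q0, q1}
p0 ∈ B0, q0 ∈ B3 → different blocks

NO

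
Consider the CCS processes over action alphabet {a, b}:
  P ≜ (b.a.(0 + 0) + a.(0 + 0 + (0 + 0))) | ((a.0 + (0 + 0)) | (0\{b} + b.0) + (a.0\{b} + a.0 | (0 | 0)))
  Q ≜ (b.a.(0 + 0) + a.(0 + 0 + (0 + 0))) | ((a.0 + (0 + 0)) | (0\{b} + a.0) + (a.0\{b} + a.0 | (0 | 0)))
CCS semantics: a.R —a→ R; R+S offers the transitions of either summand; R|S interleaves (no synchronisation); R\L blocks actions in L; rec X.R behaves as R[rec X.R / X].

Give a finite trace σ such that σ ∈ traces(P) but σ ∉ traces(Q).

Reachable graph of P (24 states):
  m0 = (b.a.(0 + 0) + a.(0 + 0 + (0 + 0))) | ((a.0 + (0 + 0)) | (0\{b} + b.0) + (a.0\{b} + a.0 | (0 | 0))) :: —a→ m1, —a→ m2, —a→ m3, —a→ m4, —b→ m5, —b→ m6
  m1 = (0 + 0 + (0 + 0)) | ((a.0 + (0 + 0)) | (0\{b} + b.0) + (a.0\{b} + a.0 | (0 | 0))) :: —a→ m7, —a→ m8, —a→ m9, —b→ m10
  m2 = (b.a.(0 + 0) + a.(0 + 0 + (0 + 0))) | (0 | (0 | 0)) :: —a→ m7, —b→ m11
  m3 = (b.a.(0 + 0) + a.(0 + 0 + (0 + 0))) | (0 | (0\{b} + b.0)) :: —a→ m8, —b→ m12, —b→ m13
  m4 = (b.a.(0 + 0) + a.(0 + 0 + (0 + 0))) | 0\{b} :: —a→ m9, —b→ m14
  m5 = (b.a.(0 + 0) + a.(0 + 0 + (0 + 0))) | ((a.0 + (0 + 0)) | 0) :: —a→ m10, —a→ m12, —b→ m15
  m6 = a.(0 + 0) | ((a.0 + (0 + 0)) | (0\{b} + b.0) + (a.0\{b} + a.0 | (0 | 0))) :: —a→ m11, —a→ m13, —a→ m14, —a→ m16, —b→ m15
  m7 = (0 + 0 + (0 + 0)) | (0 | (0 | 0)) :: deadlocked
  m8 = (0 + 0 + (0 + 0)) | (0 | (0\{b} + b.0)) :: —b→ m17
  m9 = (0 + 0 + (0 + 0)) | 0\{b} :: deadlocked
  m10 = (0 + 0 + (0 + 0)) | ((a.0 + (0 + 0)) | 0) :: —a→ m17
  m11 = a.(0 + 0) | (0 | (0 | 0)) :: —a→ m18
  m12 = (b.a.(0 + 0) + a.(0 + 0 + (0 + 0))) | (0 | 0) :: —a→ m17, —b→ m19
  m13 = a.(0 + 0) | (0 | (0\{b} + b.0)) :: —a→ m20, —b→ m19
  m14 = a.(0 + 0) | 0\{b} :: —a→ m21
  m15 = a.(0 + 0) | ((a.0 + (0 + 0)) | 0) :: —a→ m19, —a→ m22
  m16 = (0 + 0) | ((a.0 + (0 + 0)) | (0\{b} + b.0) + (a.0\{b} + a.0 | (0 | 0))) :: —a→ m18, —a→ m20, —a→ m21, —b→ m22
  m17 = (0 + 0 + (0 + 0)) | (0 | 0) :: deadlocked
  m18 = (0 + 0) | (0 | (0 | 0)) :: deadlocked
  m19 = a.(0 + 0) | (0 | 0) :: —a→ m23
  m20 = (0 + 0) | (0 | (0\{b} + b.0)) :: —b→ m23
  m21 = (0 + 0) | 0\{b} :: deadlocked
  m22 = (0 + 0) | ((a.0 + (0 + 0)) | 0) :: —a→ m23
  m23 = (0 + 0) | (0 | 0) :: deadlocked
Reachable graph of Q (24 states):
  n0 = (b.a.(0 + 0) + a.(0 + 0 + (0 + 0))) | ((a.0 + (0 + 0)) | (0\{b} + a.0) + (a.0\{b} + a.0 | (0 | 0))) :: —a→ n1, —a→ n2, —a→ n3, —a→ n4, —a→ n5, —b→ n6
  n1 = (0 + 0 + (0 + 0)) | ((a.0 + (0 + 0)) | (0\{b} + a.0) + (a.0\{b} + a.0 | (0 | 0))) :: —a→ n10, —a→ n7, —a→ n8, —a→ n9
  n2 = (b.a.(0 + 0) + a.(0 + 0 + (0 + 0))) | ((a.0 + (0 + 0)) | 0) :: —a→ n11, —a→ n7, —b→ n12
  n3 = (b.a.(0 + 0) + a.(0 + 0 + (0 + 0))) | (0 | (0 | 0)) :: —a→ n8, —b→ n13
  n4 = (b.a.(0 + 0) + a.(0 + 0 + (0 + 0))) | (0 | (0\{b} + a.0)) :: —a→ n11, —a→ n9, —b→ n14
  n5 = (b.a.(0 + 0) + a.(0 + 0 + (0 + 0))) | 0\{b} :: —a→ n10, —b→ n15
  n6 = a.(0 + 0) | ((a.0 + (0 + 0)) | (0\{b} + a.0) + (a.0\{b} + a.0 | (0 | 0))) :: —a→ n12, —a→ n13, —a→ n14, —a→ n15, —a→ n16
  n7 = (0 + 0 + (0 + 0)) | ((a.0 + (0 + 0)) | 0) :: —a→ n17
  n8 = (0 + 0 + (0 + 0)) | (0 | (0 | 0)) :: deadlocked
  n9 = (0 + 0 + (0 + 0)) | (0 | (0\{b} + a.0)) :: —a→ n17
  n10 = (0 + 0 + (0 + 0)) | 0\{b} :: deadlocked
  n11 = (b.a.(0 + 0) + a.(0 + 0 + (0 + 0))) | (0 | 0) :: —a→ n17, —b→ n18
  n12 = a.(0 + 0) | ((a.0 + (0 + 0)) | 0) :: —a→ n18, —a→ n19
  n13 = a.(0 + 0) | (0 | (0 | 0)) :: —a→ n20
  n14 = a.(0 + 0) | (0 | (0\{b} + a.0)) :: —a→ n18, —a→ n21
  n15 = a.(0 + 0) | 0\{b} :: —a→ n22
  n16 = (0 + 0) | ((a.0 + (0 + 0)) | (0\{b} + a.0) + (a.0\{b} + a.0 | (0 | 0))) :: —a→ n19, —a→ n20, —a→ n21, —a→ n22
  n17 = (0 + 0 + (0 + 0)) | (0 | 0) :: deadlocked
  n18 = a.(0 + 0) | (0 | 0) :: —a→ n23
  n19 = (0 + 0) | ((a.0 + (0 + 0)) | 0) :: —a→ n23
  n20 = (0 + 0) | (0 | (0 | 0)) :: deadlocked
  n21 = (0 + 0) | (0 | (0\{b} + a.0)) :: —a→ n23
  n22 = (0 + 0) | 0\{b} :: deadlocked
  n23 = (0 + 0) | (0 | 0) :: deadlocked
Executing bb from P (initial set {m0}):
  step 1 (b): {m5, m6}
  step 2 (b): {m15}
  — P admits the full trace.
Executing bb from Q (initial set {n0}):
  step 1 (b): {n6}
  step 2 (b): ∅ (Q stuck)

bb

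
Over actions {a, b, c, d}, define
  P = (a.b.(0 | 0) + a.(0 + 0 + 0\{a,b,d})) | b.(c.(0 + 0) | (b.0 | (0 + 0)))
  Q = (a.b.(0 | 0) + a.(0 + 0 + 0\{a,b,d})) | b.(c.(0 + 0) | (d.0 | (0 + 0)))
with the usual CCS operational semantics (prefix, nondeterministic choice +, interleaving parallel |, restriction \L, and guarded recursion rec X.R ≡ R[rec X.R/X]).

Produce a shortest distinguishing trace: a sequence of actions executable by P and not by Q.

Reachable graph of P (20 states):
  m0 = (a.b.(0 | 0) + a.(0 + 0 + 0\{a,b,d})) | b.(c.(0 + 0) | (b.0 | (0 + 0))) has moves --a--▸ m1, --a--▸ m2, --b--▸ m3
  m1 = (0 + 0 + 0\{a,b,d}) | b.(c.(0 + 0) | (b.0 | (0 + 0))) has moves --b--▸ m4
  m2 = b.(0 | 0) | b.(c.(0 + 0) | (b.0 | (0 + 0))) has moves --b--▸ m5, --b--▸ m6
  m3 = (a.b.(0 | 0) + a.(0 + 0 + 0\{a,b,d})) | (c.(0 + 0) | (b.0 | (0 + 0))) has moves --a--▸ m4, --a--▸ m6, --b--▸ m7, --c--▸ m8
  m4 = (0 + 0 + 0\{a,b,d}) | (c.(0 + 0) | (b.0 | (0 + 0))) has moves --b--▸ m9, --c--▸ m10
  m5 = 0 | 0 | b.(c.(0 + 0) | (b.0 | (0 + 0))) has moves --b--▸ m11
  m6 = b.(0 | 0) | (c.(0 + 0) | (b.0 | (0 + 0))) has moves --b--▸ m11, --b--▸ m12, --c--▸ m13
  m7 = (a.b.(0 | 0) + a.(0 + 0 + 0\{a,b,d})) | (c.(0 + 0) | (0 | (0 + 0))) has moves --a--▸ m12, --a--▸ m9, --c--▸ m14
  m8 = (a.b.(0 | 0) + a.(0 + 0 + 0\{a,b,d})) | ((0 + 0) | (b.0 | (0 + 0))) has moves --a--▸ m10, --a--▸ m13, --b--▸ m14
  m9 = (0 + 0 + 0\{a,b,d}) | (c.(0 + 0) | (0 | (0 + 0))) has moves --c--▸ m15
  m10 = (0 + 0 + 0\{a,b,d}) | ((0 + 0) | (b.0 | (0 + 0))) has moves --b--▸ m15
  m11 = 0 | 0 | (c.(0 + 0) | (b.0 | (0 + 0))) has moves --b--▸ m16, --c--▸ m17
  m12 = b.(0 | 0) | (c.(0 + 0) | (0 | (0 + 0))) has moves --b--▸ m16, --c--▸ m18
  m13 = b.(0 | 0) | ((0 + 0) | (b.0 | (0 + 0))) has moves --b--▸ m17, --b--▸ m18
  m14 = (a.b.(0 | 0) + a.(0 + 0 + 0\{a,b,d})) | ((0 + 0) | (0 | (0 + 0))) has moves --a--▸ m15, --a--▸ m18
  m15 = (0 + 0 + 0\{a,b,d}) | ((0 + 0) | (0 | (0 + 0))) has moves ·
  m16 = 0 | 0 | (c.(0 + 0) | (0 | (0 + 0))) has moves --c--▸ m19
  m17 = 0 | 0 | ((0 + 0) | (b.0 | (0 + 0))) has moves --b--▸ m19
  m18 = b.(0 | 0) | ((0 + 0) | (0 | (0 + 0))) has moves --b--▸ m19
  m19 = 0 | 0 | ((0 + 0) | (0 | (0 + 0))) has moves ·
Reachable graph of Q (20 states):
  n0 = (a.b.(0 | 0) + a.(0 + 0 + 0\{a,b,d})) | b.(c.(0 + 0) | (d.0 | (0 + 0))) has moves --a--▸ n1, --a--▸ n2, --b--▸ n3
  n1 = (0 + 0 + 0\{a,b,d}) | b.(c.(0 + 0) | (d.0 | (0 + 0))) has moves --b--▸ n4
  n2 = b.(0 | 0) | b.(c.(0 + 0) | (d.0 | (0 + 0))) has moves --b--▸ n5, --b--▸ n6
  n3 = (a.b.(0 | 0) + a.(0 + 0 + 0\{a,b,d})) | (c.(0 + 0) | (d.0 | (0 + 0))) has moves --a--▸ n4, --a--▸ n6, --c--▸ n7, --d--▸ n8
  n4 = (0 + 0 + 0\{a,b,d}) | (c.(0 + 0) | (d.0 | (0 + 0))) has moves --c--▸ n9, --d--▸ n10
  n5 = 0 | 0 | b.(c.(0 + 0) | (d.0 | (0 + 0))) has moves --b--▸ n11
  n6 = b.(0 | 0) | (c.(0 + 0) | (d.0 | (0 + 0))) has moves --b--▸ n11, --c--▸ n12, --d--▸ n13
  n7 = (a.b.(0 | 0) + a.(0 + 0 + 0\{a,b,d})) | ((0 + 0) | (d.0 | (0 + 0))) has moves --a--▸ n12, --a--▸ n9, --d--▸ n14
  n8 = (a.b.(0 | 0) + a.(0 + 0 + 0\{a,b,d})) | (c.(0 + 0) | (0 | (0 + 0))) has moves --a--▸ n10, --a--▸ n13, --c--▸ n14
  n9 = (0 + 0 + 0\{a,b,d}) | ((0 + 0) | (d.0 | (0 + 0))) has moves --d--▸ n15
  n10 = (0 + 0 + 0\{a,b,d}) | (c.(0 + 0) | (0 | (0 + 0))) has moves --c--▸ n15
  n11 = 0 | 0 | (c.(0 + 0) | (d.0 | (0 + 0))) has moves --c--▸ n16, --d--▸ n17
  n12 = b.(0 | 0) | ((0 + 0) | (d.0 | (0 + 0))) has moves --b--▸ n16, --d--▸ n18
  n13 = b.(0 | 0) | (c.(0 + 0) | (0 | (0 + 0))) has moves --b--▸ n17, --c--▸ n18
  n14 = (a.b.(0 | 0) + a.(0 + 0 + 0\{a,b,d})) | ((0 + 0) | (0 | (0 + 0))) has moves --a--▸ n15, --a--▸ n18
  n15 = (0 + 0 + 0\{a,b,d}) | ((0 + 0) | (0 | (0 + 0))) has moves ·
  n16 = 0 | 0 | ((0 + 0) | (d.0 | (0 + 0))) has moves --d--▸ n19
  n17 = 0 | 0 | (c.(0 + 0) | (0 | (0 + 0))) has moves --c--▸ n19
  n18 = b.(0 | 0) | ((0 + 0) | (0 | (0 + 0))) has moves --b--▸ n19
  n19 = 0 | 0 | ((0 + 0) | (0 | (0 + 0))) has moves ·
Run σ = ⟨bb⟩ on P: start {m0}
  after b @ step 1: {m3}
  after b @ step 2: {m7}
  ✓ P
Run σ = ⟨bb⟩ on Q: start {n0}
  after b @ step 1: {n3}
  after b @ step 2: ∅ (Q stuck)

bb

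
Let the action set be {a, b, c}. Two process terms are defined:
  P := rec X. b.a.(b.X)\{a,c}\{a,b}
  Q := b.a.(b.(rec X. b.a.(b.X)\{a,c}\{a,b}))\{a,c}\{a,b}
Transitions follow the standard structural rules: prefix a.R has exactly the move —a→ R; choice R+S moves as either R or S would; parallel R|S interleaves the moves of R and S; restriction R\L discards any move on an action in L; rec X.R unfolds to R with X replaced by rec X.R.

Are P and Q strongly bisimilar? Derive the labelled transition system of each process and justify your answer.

P's transition system — 3 states:
  p0 = rec X. b.a.(b.X)\{a,c}\{a,b} → =b=> p1
  p1 = a.(b.(rec X. b.a.(b.X)\{a,c}\{a,b}))\{a,c}\{a,b} → =a=> p2
  p2 = (b.(rec X. b.a.(b.X)\{a,c}\{a,b}))\{a,c}\{a,b} → stopped
Q's transition system — 3 states:
  q0 = b.a.(b.(rec X. b.a.(b.X)\{a,c}\{a,b}))\{a,c}\{a,b} → =b=> q1
  q1 = a.(b.(rec X. b.a.(b.X)\{a,c}\{a,b}))\{a,c}\{a,b} → =a=> q2
  q2 = (b.(rec X. b.a.(b.X)\{a,c}\{a,b}))\{a,c}\{a,b} → stopped
Coarsest stable partition (strong bisimilarity classes):
  B0 = {p0, q0}
  B1 = {p1, q1}
  B2 = {p2, q2}
p0 ∈ B0, q0 ∈ B0 → same block

bisimilar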